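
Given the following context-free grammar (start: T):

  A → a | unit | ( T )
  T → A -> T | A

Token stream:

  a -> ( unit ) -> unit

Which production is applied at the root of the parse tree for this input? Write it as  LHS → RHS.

[T [A a] -> [T [A ( [T [A unit]] )] -> [T [A unit]]]]

T → A -> T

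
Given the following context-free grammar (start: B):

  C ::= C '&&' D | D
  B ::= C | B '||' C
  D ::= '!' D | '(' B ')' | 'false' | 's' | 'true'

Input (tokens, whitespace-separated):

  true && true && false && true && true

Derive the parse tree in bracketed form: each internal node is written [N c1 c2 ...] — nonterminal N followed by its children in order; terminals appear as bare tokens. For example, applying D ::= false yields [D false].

B
C
C && D
C && D && D
C && D && D && D
C && D && D && D && D
D && D && D && D && D
true && D && D && D && D
true && true && D && D && D
true && true && false && D && D
true && true && false && true && D
true && true && false && true && true

[B [C [C [C [C [C [D true]] && [D true]] && [D false]] && [D true]] && [D true]]]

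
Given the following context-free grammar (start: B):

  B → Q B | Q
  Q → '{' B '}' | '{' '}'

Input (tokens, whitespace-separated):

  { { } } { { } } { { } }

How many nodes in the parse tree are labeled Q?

6

[B [Q { [B [Q { }]] }] [B [Q { [B [Q { }]] }] [B [Q { [B [Q { }]] }]]]]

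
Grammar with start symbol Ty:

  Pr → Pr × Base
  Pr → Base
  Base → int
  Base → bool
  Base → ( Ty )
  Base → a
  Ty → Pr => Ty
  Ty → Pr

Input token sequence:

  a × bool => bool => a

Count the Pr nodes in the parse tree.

[Ty [Pr [Pr [Base a]] × [Base bool]] => [Ty [Pr [Base bool]] => [Ty [Pr [Base a]]]]]

4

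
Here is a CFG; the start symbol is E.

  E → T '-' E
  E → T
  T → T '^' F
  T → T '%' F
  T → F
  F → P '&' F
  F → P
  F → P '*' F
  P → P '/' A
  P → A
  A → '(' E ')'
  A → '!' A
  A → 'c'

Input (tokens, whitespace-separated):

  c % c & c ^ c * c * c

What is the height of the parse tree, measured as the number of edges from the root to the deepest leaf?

7

[E [T [T [T [F [P [A c]]]] % [F [P [A c]] & [F [P [A c]]]]] ^ [F [P [A c]] * [F [P [A c]] * [F [P [A c]]]]]]]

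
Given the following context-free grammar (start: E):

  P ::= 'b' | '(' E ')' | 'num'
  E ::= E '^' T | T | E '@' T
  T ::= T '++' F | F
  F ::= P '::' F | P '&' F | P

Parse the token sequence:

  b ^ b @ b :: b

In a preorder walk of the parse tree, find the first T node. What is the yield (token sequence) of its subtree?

[E [E [E [T [F [P b]]]] ^ [T [F [P b]]]] @ [T [F [P b] :: [F [P b]]]]]

b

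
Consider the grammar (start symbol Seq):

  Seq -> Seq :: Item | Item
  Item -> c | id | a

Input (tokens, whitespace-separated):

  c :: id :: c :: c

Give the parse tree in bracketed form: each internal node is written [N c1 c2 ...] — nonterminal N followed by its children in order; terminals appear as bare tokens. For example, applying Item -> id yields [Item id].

[Seq [Seq [Seq [Seq [Item c]] :: [Item id]] :: [Item c]] :: [Item c]]

Seq
Seq :: Item
Seq :: Item :: Item
Seq :: Item :: Item :: Item
Item :: Item :: Item :: Item
c :: Item :: Item :: Item
c :: id :: Item :: Item
c :: id :: c :: Item
c :: id :: c :: c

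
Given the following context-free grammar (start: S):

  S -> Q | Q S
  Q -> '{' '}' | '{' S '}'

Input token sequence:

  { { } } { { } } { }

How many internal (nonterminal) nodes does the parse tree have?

10

[S [Q { [S [Q { }]] }] [S [Q { [S [Q { }]] }] [S [Q { }]]]]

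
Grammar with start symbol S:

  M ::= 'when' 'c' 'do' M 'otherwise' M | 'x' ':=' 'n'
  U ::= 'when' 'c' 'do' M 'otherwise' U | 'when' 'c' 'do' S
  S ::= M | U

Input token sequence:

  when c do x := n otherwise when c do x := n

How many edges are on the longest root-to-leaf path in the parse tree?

5

[S [U when c do [M x := n] otherwise [U when c do [S [M x := n]]]]]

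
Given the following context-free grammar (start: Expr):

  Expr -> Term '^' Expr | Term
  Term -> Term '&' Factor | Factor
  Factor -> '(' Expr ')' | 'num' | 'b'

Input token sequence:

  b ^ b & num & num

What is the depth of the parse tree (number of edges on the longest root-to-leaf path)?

6

[Expr [Term [Factor b]] ^ [Expr [Term [Term [Term [Factor b]] & [Factor num]] & [Factor num]]]]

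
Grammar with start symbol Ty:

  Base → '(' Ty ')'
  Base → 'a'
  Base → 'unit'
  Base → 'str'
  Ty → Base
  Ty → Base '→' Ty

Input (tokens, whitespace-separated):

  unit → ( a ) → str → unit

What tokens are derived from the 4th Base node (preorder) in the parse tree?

[Ty [Base unit] → [Ty [Base ( [Ty [Base a]] )] → [Ty [Base str] → [Ty [Base unit]]]]]

str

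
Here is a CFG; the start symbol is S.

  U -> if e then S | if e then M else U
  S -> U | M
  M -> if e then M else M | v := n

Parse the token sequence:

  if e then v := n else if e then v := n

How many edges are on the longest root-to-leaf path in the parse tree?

5

[S [U if e then [M v := n] else [U if e then [S [M v := n]]]]]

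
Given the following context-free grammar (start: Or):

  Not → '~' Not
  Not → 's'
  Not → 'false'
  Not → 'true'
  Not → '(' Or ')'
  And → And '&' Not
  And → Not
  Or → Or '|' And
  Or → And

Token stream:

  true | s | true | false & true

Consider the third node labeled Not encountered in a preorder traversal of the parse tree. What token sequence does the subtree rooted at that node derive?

true

[Or [Or [Or [Or [And [Not true]]] | [And [Not s]]] | [And [Not true]]] | [And [And [Not false]] & [Not true]]]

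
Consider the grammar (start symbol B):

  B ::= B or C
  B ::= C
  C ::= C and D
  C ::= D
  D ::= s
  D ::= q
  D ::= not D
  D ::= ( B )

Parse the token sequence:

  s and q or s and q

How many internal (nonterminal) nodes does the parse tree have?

10

[B [B [C [C [D s]] and [D q]]] or [C [C [D s]] and [D q]]]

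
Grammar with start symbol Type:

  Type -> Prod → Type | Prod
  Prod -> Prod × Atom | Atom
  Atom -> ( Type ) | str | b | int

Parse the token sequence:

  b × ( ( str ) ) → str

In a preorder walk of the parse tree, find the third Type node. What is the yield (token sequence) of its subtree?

str

[Type [Prod [Prod [Atom b]] × [Atom ( [Type [Prod [Atom ( [Type [Prod [Atom str]]] )]]] )]] → [Type [Prod [Atom str]]]]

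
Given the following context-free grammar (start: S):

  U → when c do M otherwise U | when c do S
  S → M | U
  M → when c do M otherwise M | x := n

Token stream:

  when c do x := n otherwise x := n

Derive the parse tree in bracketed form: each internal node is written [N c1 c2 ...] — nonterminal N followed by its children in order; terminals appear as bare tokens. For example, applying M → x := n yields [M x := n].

[S [M when c do [M x := n] otherwise [M x := n]]]

S
M
when c do M otherwise M
when c do x := n otherwise M
when c do x := n otherwise x := n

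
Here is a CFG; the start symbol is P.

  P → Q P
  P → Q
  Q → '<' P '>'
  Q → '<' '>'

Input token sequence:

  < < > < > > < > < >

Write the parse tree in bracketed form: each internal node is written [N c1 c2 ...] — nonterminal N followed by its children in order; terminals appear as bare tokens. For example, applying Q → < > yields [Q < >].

[P [Q < [P [Q < >] [P [Q < >]]] >] [P [Q < >] [P [Q < >]]]]

P
Q P
< P > P
< Q P > P
< < > P > P
< < > Q > P
< < > < > > P
< < > < > > Q P
< < > < > > < > P
< < > < > > < > Q
< < > < > > < > < >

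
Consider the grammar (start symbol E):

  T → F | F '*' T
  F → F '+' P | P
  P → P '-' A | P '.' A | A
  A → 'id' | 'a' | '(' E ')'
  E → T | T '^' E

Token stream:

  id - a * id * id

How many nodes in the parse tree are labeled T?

3

[E [T [F [P [P [A id]] - [A a]]] * [T [F [P [A id]]] * [T [F [P [A id]]]]]]]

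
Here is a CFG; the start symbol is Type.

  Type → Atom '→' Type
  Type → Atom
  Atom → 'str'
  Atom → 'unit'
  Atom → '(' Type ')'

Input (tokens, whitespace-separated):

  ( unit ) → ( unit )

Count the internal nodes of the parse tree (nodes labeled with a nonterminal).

[Type [Atom ( [Type [Atom unit]] )] → [Type [Atom ( [Type [Atom unit]] )]]]

8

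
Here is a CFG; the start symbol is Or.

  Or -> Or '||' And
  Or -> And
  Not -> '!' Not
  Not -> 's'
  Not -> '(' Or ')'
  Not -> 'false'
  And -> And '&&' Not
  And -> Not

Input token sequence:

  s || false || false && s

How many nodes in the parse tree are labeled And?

4

[Or [Or [Or [And [Not s]]] || [And [Not false]]] || [And [And [Not false]] && [Not s]]]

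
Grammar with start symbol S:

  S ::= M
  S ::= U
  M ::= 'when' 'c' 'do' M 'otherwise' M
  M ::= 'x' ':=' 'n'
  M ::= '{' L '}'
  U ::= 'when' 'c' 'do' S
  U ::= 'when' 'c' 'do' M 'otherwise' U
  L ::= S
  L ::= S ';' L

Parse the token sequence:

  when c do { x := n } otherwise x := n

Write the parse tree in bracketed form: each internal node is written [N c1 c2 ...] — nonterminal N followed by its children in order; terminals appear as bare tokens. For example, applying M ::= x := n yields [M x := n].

S
M
when c do M otherwise M
when c do { L } otherwise M
when c do { S } otherwise M
when c do { M } otherwise M
when c do { x := n } otherwise M
when c do { x := n } otherwise x := n

[S [M when c do [M { [L [S [M x := n]]] }] otherwise [M x := n]]]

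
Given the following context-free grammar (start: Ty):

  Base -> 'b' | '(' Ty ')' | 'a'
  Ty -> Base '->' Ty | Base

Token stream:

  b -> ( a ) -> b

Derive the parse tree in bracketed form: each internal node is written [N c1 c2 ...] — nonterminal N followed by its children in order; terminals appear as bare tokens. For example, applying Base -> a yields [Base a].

Ty
Base -> Ty
b -> Ty
b -> Base -> Ty
b -> ( Ty ) -> Ty
b -> ( Base ) -> Ty
b -> ( a ) -> Ty
b -> ( a ) -> Base
b -> ( a ) -> b

[Ty [Base b] -> [Ty [Base ( [Ty [Base a]] )] -> [Ty [Base b]]]]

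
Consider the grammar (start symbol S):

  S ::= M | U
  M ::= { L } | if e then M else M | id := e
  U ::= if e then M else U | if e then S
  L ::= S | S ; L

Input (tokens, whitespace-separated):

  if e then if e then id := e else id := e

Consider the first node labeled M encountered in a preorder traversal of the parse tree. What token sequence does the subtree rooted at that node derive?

if e then id := e else id := e

[S [U if e then [S [M if e then [M id := e] else [M id := e]]]]]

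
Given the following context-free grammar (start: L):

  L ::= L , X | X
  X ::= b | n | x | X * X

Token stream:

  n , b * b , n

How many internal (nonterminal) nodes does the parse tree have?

[L [L [L [X n]] , [X [X b] * [X b]]] , [X n]]

8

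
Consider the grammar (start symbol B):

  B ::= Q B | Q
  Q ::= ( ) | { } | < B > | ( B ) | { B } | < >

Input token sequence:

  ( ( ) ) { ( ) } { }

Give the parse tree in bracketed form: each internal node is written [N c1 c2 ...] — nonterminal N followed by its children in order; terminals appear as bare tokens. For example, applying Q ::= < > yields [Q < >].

[B [Q ( [B [Q ( )]] )] [B [Q { [B [Q ( )]] }] [B [Q { }]]]]

B
Q B
( B ) B
( Q ) B
( ( ) ) B
( ( ) ) Q B
( ( ) ) { B } B
( ( ) ) { Q } B
( ( ) ) { ( ) } B
( ( ) ) { ( ) } Q
( ( ) ) { ( ) } { }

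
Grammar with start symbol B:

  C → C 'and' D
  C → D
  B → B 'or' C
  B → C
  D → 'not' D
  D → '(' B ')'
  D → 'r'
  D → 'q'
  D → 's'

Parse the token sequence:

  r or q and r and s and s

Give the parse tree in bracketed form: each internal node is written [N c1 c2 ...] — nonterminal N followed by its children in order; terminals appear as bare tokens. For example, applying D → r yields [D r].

[B [B [C [D r]]] or [C [C [C [C [D q]] and [D r]] and [D s]] and [D s]]]

B
B or C
C or C
D or C
r or C
r or C and D
r or C and D and D
r or C and D and D and D
r or D and D and D and D
r or q and D and D and D
r or q and r and D and D
r or q and r and s and D
r or q and r and s and s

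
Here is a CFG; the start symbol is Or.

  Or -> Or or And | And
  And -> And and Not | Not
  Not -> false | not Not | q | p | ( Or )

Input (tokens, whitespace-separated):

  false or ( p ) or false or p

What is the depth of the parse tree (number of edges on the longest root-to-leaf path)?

8

[Or [Or [Or [Or [And [Not false]]] or [And [Not ( [Or [And [Not p]]] )]]] or [And [Not false]]] or [And [Not p]]]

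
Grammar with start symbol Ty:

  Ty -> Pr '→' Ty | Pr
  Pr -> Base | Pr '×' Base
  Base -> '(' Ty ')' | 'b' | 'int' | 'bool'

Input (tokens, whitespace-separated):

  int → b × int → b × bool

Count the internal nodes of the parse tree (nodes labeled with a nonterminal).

13

[Ty [Pr [Base int]] → [Ty [Pr [Pr [Base b]] × [Base int]] → [Ty [Pr [Pr [Base b]] × [Base bool]]]]]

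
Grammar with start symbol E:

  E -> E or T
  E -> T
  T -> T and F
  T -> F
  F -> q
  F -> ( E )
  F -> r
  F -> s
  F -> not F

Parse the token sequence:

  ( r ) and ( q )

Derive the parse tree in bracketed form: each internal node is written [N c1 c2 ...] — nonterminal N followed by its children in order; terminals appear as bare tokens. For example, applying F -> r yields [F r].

[E [T [T [F ( [E [T [F r]]] )]] and [F ( [E [T [F q]]] )]]]

E
T
T and F
F and F
( E ) and F
( T ) and F
( F ) and F
( r ) and F
( r ) and ( E )
( r ) and ( T )
( r ) and ( F )
( r ) and ( q )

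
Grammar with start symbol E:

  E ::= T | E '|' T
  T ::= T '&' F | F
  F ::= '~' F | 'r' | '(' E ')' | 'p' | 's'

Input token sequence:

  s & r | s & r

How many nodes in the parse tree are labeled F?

4

[E [E [T [T [F s]] & [F r]]] | [T [T [F s]] & [F r]]]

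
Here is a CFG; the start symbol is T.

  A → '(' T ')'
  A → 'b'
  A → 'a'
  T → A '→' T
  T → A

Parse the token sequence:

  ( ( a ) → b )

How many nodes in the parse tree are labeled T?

[T [A ( [T [A ( [T [A a]] )] → [T [A b]]] )]]

4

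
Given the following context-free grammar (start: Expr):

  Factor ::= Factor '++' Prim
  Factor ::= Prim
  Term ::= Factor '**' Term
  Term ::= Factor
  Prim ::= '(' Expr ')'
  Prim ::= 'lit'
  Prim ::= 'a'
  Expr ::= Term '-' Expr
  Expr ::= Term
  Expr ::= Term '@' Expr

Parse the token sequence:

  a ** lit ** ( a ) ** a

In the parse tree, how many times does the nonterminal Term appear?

5

[Expr [Term [Factor [Prim a]] ** [Term [Factor [Prim lit]] ** [Term [Factor [Prim ( [Expr [Term [Factor [Prim a]]]] )]] ** [Term [Factor [Prim a]]]]]]]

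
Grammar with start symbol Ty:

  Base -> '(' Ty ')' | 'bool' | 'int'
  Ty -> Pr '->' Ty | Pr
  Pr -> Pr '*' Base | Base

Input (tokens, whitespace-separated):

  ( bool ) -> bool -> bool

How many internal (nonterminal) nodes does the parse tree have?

[Ty [Pr [Base ( [Ty [Pr [Base bool]]] )]] -> [Ty [Pr [Base bool]] -> [Ty [Pr [Base bool]]]]]

12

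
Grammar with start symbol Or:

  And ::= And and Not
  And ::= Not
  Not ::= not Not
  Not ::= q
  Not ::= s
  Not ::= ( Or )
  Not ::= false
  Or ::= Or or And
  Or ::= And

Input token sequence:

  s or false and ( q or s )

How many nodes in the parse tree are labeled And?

[Or [Or [And [Not s]]] or [And [And [Not false]] and [Not ( [Or [Or [And [Not q]]] or [And [Not s]]] )]]]

5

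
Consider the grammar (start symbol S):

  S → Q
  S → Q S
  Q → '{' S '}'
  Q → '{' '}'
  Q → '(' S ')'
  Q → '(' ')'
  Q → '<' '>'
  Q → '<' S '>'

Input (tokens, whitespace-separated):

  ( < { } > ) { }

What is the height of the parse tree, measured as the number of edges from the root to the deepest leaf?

6

[S [Q ( [S [Q < [S [Q { }]] >]] )] [S [Q { }]]]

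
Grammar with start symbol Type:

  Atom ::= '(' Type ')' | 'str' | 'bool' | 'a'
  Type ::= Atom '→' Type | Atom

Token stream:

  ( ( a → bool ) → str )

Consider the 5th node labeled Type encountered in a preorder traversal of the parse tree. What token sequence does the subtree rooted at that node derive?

str

[Type [Atom ( [Type [Atom ( [Type [Atom a] → [Type [Atom bool]]] )] → [Type [Atom str]]] )]]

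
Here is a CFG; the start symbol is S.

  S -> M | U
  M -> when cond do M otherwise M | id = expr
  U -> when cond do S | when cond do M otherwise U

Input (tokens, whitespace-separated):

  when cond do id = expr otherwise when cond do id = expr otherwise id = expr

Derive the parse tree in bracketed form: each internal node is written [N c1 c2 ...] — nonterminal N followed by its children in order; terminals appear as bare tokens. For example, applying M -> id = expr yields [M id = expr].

[S [M when cond do [M id = expr] otherwise [M when cond do [M id = expr] otherwise [M id = expr]]]]

S
M
when cond do M otherwise M
when cond do id = expr otherwise M
when cond do id = expr otherwise when cond do M otherwise M
when cond do id = expr otherwise when cond do id = expr otherwise M
when cond do id = expr otherwise when cond do id = expr otherwise id = expr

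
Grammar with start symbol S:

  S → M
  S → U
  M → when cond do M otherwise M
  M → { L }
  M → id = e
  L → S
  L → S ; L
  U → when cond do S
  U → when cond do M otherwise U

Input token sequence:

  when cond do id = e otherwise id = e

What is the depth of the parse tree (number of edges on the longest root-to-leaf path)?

[S [M when cond do [M id = e] otherwise [M id = e]]]

3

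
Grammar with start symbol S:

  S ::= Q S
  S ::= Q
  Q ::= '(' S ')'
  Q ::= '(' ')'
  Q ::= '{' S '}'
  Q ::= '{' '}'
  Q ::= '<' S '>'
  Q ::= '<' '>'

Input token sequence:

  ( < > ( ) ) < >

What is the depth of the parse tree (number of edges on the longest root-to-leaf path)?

5

[S [Q ( [S [Q < >] [S [Q ( )]]] )] [S [Q < >]]]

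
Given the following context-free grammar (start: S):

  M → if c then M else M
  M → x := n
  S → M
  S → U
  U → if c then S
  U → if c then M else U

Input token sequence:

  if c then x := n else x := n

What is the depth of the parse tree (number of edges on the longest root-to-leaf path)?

3

[S [M if c then [M x := n] else [M x := n]]]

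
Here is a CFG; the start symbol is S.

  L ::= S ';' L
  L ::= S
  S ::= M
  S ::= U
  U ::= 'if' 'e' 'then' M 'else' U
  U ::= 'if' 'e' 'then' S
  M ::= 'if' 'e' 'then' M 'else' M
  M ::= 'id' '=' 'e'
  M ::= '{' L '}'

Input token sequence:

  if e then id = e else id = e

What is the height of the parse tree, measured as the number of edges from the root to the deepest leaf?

[S [M if e then [M id = e] else [M id = e]]]

3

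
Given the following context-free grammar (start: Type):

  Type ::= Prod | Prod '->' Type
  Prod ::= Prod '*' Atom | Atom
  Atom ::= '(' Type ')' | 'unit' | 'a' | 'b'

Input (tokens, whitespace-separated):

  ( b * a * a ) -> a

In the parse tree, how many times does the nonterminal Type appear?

3

[Type [Prod [Atom ( [Type [Prod [Prod [Prod [Atom b]] * [Atom a]] * [Atom a]]] )]] -> [Type [Prod [Atom a]]]]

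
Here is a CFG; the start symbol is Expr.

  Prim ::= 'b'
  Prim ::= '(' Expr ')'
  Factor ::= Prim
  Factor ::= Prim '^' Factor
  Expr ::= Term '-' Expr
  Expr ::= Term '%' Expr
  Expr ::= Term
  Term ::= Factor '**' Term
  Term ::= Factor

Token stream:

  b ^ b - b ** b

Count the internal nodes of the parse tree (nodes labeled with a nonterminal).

[Expr [Term [Factor [Prim b] ^ [Factor [Prim b]]]] - [Expr [Term [Factor [Prim b]] ** [Term [Factor [Prim b]]]]]]

13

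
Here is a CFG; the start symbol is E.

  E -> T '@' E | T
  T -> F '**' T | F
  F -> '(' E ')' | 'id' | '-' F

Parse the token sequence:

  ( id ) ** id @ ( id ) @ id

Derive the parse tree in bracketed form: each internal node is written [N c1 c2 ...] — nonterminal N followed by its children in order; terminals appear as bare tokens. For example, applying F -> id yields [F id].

[E [T [F ( [E [T [F id]]] )] ** [T [F id]]] @ [E [T [F ( [E [T [F id]]] )]] @ [E [T [F id]]]]]

E
T @ E
F ** T @ E
( E ) ** T @ E
( T ) ** T @ E
( F ) ** T @ E
( id ) ** T @ E
( id ) ** F @ E
( id ) ** id @ E
( id ) ** id @ T @ E
( id ) ** id @ F @ E
( id ) ** id @ ( E ) @ E
( id ) ** id @ ( T ) @ E
( id ) ** id @ ( F ) @ E
( id ) ** id @ ( id ) @ E
( id ) ** id @ ( id ) @ T
( id ) ** id @ ( id ) @ F
( id ) ** id @ ( id ) @ id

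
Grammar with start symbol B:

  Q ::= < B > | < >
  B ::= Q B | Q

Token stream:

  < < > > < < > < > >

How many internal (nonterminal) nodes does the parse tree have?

10

[B [Q < [B [Q < >]] >] [B [Q < [B [Q < >] [B [Q < >]]] >]]]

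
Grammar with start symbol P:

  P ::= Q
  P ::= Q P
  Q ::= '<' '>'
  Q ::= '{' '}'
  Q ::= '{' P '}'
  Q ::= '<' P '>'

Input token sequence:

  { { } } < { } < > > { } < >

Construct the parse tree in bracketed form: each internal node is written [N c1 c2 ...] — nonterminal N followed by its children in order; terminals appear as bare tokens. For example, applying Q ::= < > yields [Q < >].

P
Q P
{ P } P
{ Q } P
{ { } } P
{ { } } Q P
{ { } } < P > P
{ { } } < Q P > P
{ { } } < { } P > P
{ { } } < { } Q > P
{ { } } < { } < > > P
{ { } } < { } < > > Q P
{ { } } < { } < > > { } P
{ { } } < { } < > > { } Q
{ { } } < { } < > > { } < >

[P [Q { [P [Q { }]] }] [P [Q < [P [Q { }] [P [Q < >]]] >] [P [Q { }] [P [Q < >]]]]]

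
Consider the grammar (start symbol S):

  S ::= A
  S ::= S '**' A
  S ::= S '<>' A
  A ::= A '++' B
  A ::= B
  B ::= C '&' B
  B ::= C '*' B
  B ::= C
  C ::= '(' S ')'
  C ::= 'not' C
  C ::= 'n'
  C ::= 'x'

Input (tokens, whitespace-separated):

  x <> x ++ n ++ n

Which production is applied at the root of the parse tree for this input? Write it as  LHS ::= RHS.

S ::= S '<>' A

[S [S [A [B [C x]]]] <> [A [A [A [B [C x]]] ++ [B [C n]]] ++ [B [C n]]]]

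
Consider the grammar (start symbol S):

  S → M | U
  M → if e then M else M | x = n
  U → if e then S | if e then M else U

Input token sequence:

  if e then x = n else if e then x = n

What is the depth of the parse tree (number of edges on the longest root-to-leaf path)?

[S [U if e then [M x = n] else [U if e then [S [M x = n]]]]]

5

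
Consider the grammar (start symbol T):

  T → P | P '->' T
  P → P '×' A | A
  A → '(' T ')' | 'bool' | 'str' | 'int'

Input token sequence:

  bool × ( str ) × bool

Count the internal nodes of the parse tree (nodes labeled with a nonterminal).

[T [P [P [P [A bool]] × [A ( [T [P [A str]]] )]] × [A bool]]]

10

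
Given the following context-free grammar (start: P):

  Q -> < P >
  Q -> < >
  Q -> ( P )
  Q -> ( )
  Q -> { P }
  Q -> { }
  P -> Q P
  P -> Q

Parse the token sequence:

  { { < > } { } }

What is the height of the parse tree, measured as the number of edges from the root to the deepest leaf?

[P [Q { [P [Q { [P [Q < >]] }] [P [Q { }]]] }]]

6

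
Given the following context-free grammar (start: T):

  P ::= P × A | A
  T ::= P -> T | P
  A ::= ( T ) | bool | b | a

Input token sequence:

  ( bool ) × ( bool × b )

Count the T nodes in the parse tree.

3

[T [P [P [A ( [T [P [A bool]]] )]] × [A ( [T [P [P [A bool]] × [A b]]] )]]]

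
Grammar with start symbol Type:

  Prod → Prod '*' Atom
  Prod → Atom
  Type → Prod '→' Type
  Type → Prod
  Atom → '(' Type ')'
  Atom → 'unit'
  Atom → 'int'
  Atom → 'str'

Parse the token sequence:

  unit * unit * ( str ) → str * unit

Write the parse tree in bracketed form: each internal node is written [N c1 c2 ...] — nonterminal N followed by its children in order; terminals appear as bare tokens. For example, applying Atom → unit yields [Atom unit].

[Type [Prod [Prod [Prod [Atom unit]] * [Atom unit]] * [Atom ( [Type [Prod [Atom str]]] )]] → [Type [Prod [Prod [Atom str]] * [Atom unit]]]]

Type
Prod → Type
Prod * Atom → Type
Prod * Atom * Atom → Type
Atom * Atom * Atom → Type
unit * Atom * Atom → Type
unit * unit * Atom → Type
unit * unit * ( Type ) → Type
unit * unit * ( Prod ) → Type
unit * unit * ( Atom ) → Type
unit * unit * ( str ) → Type
unit * unit * ( str ) → Prod
unit * unit * ( str ) → Prod * Atom
unit * unit * ( str ) → Atom * Atom
unit * unit * ( str ) → str * Atom
unit * unit * ( str ) → str * unit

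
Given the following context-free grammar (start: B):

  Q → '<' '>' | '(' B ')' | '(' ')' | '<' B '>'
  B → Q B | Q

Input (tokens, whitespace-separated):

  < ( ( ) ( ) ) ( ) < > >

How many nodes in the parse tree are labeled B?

6

[B [Q < [B [Q ( [B [Q ( )] [B [Q ( )]]] )] [B [Q ( )] [B [Q < >]]]] >]]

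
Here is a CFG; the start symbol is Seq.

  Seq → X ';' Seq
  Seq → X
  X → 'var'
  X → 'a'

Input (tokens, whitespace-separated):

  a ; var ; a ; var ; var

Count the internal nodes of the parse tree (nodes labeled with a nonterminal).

10

[Seq [X a] ; [Seq [X var] ; [Seq [X a] ; [Seq [X var] ; [Seq [X var]]]]]]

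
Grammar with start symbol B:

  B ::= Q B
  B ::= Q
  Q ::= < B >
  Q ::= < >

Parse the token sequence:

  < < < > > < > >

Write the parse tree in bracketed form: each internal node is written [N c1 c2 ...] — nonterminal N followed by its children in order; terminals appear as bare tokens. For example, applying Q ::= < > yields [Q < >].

[B [Q < [B [Q < [B [Q < >]] >] [B [Q < >]]] >]]

B
Q
< B >
< Q B >
< < B > B >
< < Q > B >
< < < > > B >
< < < > > Q >
< < < > > < > >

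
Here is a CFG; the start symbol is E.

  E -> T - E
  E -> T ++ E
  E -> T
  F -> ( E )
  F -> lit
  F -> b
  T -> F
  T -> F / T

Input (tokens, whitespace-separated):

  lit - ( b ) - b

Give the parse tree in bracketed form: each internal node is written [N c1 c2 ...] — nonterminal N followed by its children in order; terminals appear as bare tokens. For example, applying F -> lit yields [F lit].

E
T - E
F - E
lit - E
lit - T - E
lit - F - E
lit - ( E ) - E
lit - ( T ) - E
lit - ( F ) - E
lit - ( b ) - E
lit - ( b ) - T
lit - ( b ) - F
lit - ( b ) - b

[E [T [F lit]] - [E [T [F ( [E [T [F b]]] )]] - [E [T [F b]]]]]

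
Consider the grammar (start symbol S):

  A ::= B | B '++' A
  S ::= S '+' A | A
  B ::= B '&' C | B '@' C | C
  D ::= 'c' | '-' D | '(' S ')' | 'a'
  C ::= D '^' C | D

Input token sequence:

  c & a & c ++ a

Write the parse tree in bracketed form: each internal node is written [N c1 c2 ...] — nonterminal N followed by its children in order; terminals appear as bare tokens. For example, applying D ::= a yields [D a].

[S [A [B [B [B [C [D c]]] & [C [D a]]] & [C [D c]]] ++ [A [B [C [D a]]]]]]

S
A
B ++ A
B & C ++ A
B & C & C ++ A
C & C & C ++ A
D & C & C ++ A
c & C & C ++ A
c & D & C ++ A
c & a & C ++ A
c & a & D ++ A
c & a & c ++ A
c & a & c ++ B
c & a & c ++ C
c & a & c ++ D
c & a & c ++ a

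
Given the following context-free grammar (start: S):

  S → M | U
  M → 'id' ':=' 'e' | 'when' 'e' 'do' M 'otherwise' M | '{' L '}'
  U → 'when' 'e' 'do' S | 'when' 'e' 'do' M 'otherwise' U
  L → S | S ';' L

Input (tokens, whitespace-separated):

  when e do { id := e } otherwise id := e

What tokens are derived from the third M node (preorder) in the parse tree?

[S [M when e do [M { [L [S [M id := e]]] }] otherwise [M id := e]]]

id := e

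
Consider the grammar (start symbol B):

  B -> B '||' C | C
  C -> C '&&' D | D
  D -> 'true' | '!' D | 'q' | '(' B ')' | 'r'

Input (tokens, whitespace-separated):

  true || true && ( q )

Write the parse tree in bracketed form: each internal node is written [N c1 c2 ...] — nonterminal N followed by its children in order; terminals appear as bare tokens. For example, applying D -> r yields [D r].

[B [B [C [D true]]] || [C [C [D true]] && [D ( [B [C [D q]]] )]]]

B
B || C
C || C
D || C
true || C
true || C && D
true || D && D
true || true && D
true || true && ( B )
true || true && ( C )
true || true && ( D )
true || true && ( q )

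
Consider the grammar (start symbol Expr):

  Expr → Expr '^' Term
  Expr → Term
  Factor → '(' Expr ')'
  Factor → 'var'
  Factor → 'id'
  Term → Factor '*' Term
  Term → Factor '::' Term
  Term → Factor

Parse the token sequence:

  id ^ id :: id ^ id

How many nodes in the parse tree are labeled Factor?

4

[Expr [Expr [Expr [Term [Factor id]]] ^ [Term [Factor id] :: [Term [Factor id]]]] ^ [Term [Factor id]]]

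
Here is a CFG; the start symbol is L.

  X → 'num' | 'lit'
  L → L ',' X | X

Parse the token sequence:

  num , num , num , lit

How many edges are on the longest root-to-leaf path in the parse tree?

5

[L [L [L [L [X num]] , [X num]] , [X num]] , [X lit]]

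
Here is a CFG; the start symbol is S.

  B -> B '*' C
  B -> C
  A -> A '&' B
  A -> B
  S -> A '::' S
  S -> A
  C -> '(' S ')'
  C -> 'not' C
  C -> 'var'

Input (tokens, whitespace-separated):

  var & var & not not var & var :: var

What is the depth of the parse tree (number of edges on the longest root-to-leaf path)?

[S [A [A [A [A [B [C var]]] & [B [C var]]] & [B [C not [C not [C var]]]]] & [B [C var]]] :: [S [A [B [C var]]]]]

7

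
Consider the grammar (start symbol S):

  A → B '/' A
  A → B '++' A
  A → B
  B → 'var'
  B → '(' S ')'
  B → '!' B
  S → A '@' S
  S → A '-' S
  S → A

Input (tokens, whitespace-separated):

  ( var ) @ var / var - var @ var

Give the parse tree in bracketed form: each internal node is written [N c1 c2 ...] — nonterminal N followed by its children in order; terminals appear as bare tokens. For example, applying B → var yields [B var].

[S [A [B ( [S [A [B var]]] )]] @ [S [A [B var] / [A [B var]]] - [S [A [B var]] @ [S [A [B var]]]]]]

S
A @ S
B @ S
( S ) @ S
( A ) @ S
( B ) @ S
( var ) @ S
( var ) @ A - S
( var ) @ B / A - S
( var ) @ var / A - S
( var ) @ var / B - S
( var ) @ var / var - S
( var ) @ var / var - A @ S
( var ) @ var / var - B @ S
( var ) @ var / var - var @ S
( var ) @ var / var - var @ A
( var ) @ var / var - var @ B
( var ) @ var / var - var @ var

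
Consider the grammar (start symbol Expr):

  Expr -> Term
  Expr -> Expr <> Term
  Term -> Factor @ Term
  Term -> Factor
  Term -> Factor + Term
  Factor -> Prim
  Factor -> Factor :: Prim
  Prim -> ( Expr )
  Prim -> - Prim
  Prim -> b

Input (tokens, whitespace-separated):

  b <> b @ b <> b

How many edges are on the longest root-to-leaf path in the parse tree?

6

[Expr [Expr [Expr [Term [Factor [Prim b]]]] <> [Term [Factor [Prim b]] @ [Term [Factor [Prim b]]]]] <> [Term [Factor [Prim b]]]]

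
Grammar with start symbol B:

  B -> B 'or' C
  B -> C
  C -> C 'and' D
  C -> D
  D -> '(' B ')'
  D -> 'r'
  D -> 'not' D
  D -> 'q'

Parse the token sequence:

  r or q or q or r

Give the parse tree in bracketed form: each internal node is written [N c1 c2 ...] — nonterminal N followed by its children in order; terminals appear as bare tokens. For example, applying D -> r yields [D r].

B
B or C
B or C or C
B or C or C or C
C or C or C or C
D or C or C or C
r or C or C or C
r or D or C or C
r or q or C or C
r or q or D or C
r or q or q or C
r or q or q or D
r or q or q or r

[B [B [B [B [C [D r]]] or [C [D q]]] or [C [D q]]] or [C [D r]]]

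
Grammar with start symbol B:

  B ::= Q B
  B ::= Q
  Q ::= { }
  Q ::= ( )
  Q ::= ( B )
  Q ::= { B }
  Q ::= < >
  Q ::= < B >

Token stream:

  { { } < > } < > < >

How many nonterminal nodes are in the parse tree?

10

[B [Q { [B [Q { }] [B [Q < >]]] }] [B [Q < >] [B [Q < >]]]]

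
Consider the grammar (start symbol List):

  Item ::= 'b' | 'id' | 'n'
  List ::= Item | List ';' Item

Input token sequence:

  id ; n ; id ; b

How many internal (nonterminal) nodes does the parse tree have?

[List [List [List [List [Item id]] ; [Item n]] ; [Item id]] ; [Item b]]

8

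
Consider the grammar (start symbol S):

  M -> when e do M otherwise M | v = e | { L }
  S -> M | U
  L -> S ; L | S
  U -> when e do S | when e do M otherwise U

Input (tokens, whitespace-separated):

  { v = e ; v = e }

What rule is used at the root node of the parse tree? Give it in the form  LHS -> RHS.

[S [M { [L [S [M v = e]] ; [L [S [M v = e]]]] }]]

S -> M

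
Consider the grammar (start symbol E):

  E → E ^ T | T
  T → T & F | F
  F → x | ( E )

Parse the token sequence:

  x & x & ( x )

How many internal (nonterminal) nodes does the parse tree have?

[E [T [T [T [F x]] & [F x]] & [F ( [E [T [F x]]] )]]]

10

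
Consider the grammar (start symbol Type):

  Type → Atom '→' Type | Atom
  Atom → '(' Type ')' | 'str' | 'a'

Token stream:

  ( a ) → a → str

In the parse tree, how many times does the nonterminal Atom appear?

4

[Type [Atom ( [Type [Atom a]] )] → [Type [Atom a] → [Type [Atom str]]]]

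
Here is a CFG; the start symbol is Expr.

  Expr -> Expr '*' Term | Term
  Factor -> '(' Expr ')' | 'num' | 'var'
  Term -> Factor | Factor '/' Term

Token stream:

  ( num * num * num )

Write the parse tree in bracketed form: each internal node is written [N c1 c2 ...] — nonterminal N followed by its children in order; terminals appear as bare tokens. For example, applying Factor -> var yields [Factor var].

[Expr [Term [Factor ( [Expr [Expr [Expr [Term [Factor num]]] * [Term [Factor num]]] * [Term [Factor num]]] )]]]

Expr
Term
Factor
( Expr )
( Expr * Term )
( Expr * Term * Term )
( Term * Term * Term )
( Factor * Term * Term )
( num * Term * Term )
( num * Factor * Term )
( num * num * Term )
( num * num * Factor )
( num * num * num )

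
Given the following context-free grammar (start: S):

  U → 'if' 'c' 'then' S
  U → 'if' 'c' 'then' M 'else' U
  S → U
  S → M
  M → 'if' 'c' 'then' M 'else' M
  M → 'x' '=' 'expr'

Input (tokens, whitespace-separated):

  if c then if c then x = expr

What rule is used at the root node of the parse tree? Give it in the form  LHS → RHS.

S → U

[S [U if c then [S [U if c then [S [M x = expr]]]]]]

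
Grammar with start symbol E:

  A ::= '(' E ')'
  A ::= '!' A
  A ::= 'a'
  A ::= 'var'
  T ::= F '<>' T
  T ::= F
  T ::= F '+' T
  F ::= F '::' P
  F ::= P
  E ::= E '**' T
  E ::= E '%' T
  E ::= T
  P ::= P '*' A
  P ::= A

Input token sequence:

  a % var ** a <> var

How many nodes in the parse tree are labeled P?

4

[E [E [E [T [F [P [A a]]]]] % [T [F [P [A var]]]]] ** [T [F [P [A a]]] <> [T [F [P [A var]]]]]]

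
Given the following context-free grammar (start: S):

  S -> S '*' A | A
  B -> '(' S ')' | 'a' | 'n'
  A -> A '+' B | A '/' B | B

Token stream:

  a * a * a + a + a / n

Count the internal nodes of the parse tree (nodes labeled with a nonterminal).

15

[S [S [S [A [B a]]] * [A [B a]]] * [A [A [A [A [B a]] + [B a]] + [B a]] / [B n]]]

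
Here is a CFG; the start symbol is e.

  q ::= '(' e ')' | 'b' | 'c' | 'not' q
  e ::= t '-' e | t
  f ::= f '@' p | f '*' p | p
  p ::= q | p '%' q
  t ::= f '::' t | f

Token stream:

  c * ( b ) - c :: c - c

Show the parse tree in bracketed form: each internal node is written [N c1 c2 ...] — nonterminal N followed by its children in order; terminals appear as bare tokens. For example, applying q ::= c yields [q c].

[e [t [f [f [p [q c]]] * [p [q ( [e [t [f [p [q b]]]]] )]]]] - [e [t [f [p [q c]]] :: [t [f [p [q c]]]]] - [e [t [f [p [q c]]]]]]]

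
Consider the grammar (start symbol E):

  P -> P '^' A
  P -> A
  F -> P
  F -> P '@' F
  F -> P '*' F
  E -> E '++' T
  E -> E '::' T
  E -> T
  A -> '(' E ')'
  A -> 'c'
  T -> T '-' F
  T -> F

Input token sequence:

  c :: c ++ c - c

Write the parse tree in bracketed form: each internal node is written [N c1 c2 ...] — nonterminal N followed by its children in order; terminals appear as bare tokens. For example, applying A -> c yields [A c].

E
E ++ T
E :: T ++ T
T :: T ++ T
F :: T ++ T
P :: T ++ T
A :: T ++ T
c :: T ++ T
c :: F ++ T
c :: P ++ T
c :: A ++ T
c :: c ++ T
c :: c ++ T - F
c :: c ++ F - F
c :: c ++ P - F
c :: c ++ A - F
c :: c ++ c - F
c :: c ++ c - P
c :: c ++ c - A
c :: c ++ c - c

[E [E [E [T [F [P [A c]]]]] :: [T [F [P [A c]]]]] ++ [T [T [F [P [A c]]]] - [F [P [A c]]]]]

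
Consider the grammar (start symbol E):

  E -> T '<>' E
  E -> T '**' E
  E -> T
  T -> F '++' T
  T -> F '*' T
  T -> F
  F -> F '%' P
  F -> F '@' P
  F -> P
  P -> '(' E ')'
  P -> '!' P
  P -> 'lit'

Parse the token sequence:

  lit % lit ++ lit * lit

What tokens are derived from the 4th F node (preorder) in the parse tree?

lit

[E [T [F [F [P lit]] % [P lit]] ++ [T [F [P lit]] * [T [F [P lit]]]]]]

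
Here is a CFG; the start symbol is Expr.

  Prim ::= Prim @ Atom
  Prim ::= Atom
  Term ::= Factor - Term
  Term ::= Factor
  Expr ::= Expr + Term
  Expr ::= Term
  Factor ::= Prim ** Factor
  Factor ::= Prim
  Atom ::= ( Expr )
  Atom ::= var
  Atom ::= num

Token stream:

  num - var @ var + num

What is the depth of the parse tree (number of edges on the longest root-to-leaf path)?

8

[Expr [Expr [Term [Factor [Prim [Atom num]]] - [Term [Factor [Prim [Prim [Atom var]] @ [Atom var]]]]]] + [Term [Factor [Prim [Atom num]]]]]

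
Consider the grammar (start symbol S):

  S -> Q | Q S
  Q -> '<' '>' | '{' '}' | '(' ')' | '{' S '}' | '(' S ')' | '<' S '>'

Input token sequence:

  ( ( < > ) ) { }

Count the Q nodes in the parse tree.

[S [Q ( [S [Q ( [S [Q < >]] )]] )] [S [Q { }]]]

4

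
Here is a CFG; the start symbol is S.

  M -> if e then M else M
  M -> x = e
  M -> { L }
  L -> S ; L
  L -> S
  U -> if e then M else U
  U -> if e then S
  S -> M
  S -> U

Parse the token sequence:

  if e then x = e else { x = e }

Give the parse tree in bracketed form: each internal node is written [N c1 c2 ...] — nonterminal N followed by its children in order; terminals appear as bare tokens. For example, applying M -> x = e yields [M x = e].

S
M
if e then M else M
if e then x = e else M
if e then x = e else { L }
if e then x = e else { S }
if e then x = e else { M }
if e then x = e else { x = e }

[S [M if e then [M x = e] else [M { [L [S [M x = e]]] }]]]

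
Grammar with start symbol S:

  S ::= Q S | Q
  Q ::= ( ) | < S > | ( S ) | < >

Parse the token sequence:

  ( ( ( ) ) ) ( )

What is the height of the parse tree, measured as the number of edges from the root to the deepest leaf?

6

[S [Q ( [S [Q ( [S [Q ( )]] )]] )] [S [Q ( )]]]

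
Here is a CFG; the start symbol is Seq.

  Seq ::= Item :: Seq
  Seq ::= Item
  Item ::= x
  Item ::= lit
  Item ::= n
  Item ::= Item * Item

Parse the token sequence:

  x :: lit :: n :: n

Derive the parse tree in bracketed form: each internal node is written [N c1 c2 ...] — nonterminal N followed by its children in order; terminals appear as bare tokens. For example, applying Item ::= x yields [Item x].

[Seq [Item x] :: [Seq [Item lit] :: [Seq [Item n] :: [Seq [Item n]]]]]

Seq
Item :: Seq
x :: Seq
x :: Item :: Seq
x :: lit :: Seq
x :: lit :: Item :: Seq
x :: lit :: n :: Seq
x :: lit :: n :: Item
x :: lit :: n :: n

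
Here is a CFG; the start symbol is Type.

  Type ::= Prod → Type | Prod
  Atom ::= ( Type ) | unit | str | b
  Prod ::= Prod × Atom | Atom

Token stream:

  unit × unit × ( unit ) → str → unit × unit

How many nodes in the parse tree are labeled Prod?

[Type [Prod [Prod [Prod [Atom unit]] × [Atom unit]] × [Atom ( [Type [Prod [Atom unit]]] )]] → [Type [Prod [Atom str]] → [Type [Prod [Prod [Atom unit]] × [Atom unit]]]]]

7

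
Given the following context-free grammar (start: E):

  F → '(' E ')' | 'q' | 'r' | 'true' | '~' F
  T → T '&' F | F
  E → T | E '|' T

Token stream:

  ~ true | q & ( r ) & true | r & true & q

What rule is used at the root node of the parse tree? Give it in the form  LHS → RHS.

E → E '|' T

[E [E [E [T [F ~ [F true]]]] | [T [T [T [F q]] & [F ( [E [T [F r]]] )]] & [F true]]] | [T [T [T [F r]] & [F true]] & [F q]]]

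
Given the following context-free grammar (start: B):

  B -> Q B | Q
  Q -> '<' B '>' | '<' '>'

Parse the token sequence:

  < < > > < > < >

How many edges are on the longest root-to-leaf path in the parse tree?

4

[B [Q < [B [Q < >]] >] [B [Q < >] [B [Q < >]]]]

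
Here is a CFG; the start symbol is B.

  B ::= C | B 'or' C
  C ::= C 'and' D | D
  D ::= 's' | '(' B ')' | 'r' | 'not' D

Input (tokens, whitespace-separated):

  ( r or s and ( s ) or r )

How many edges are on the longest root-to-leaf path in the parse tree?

10

[B [C [D ( [B [B [B [C [D r]]] or [C [C [D s]] and [D ( [B [C [D s]]] )]]] or [C [D r]]] )]]]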